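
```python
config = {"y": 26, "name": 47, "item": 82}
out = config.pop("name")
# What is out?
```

Answer: 47

Derivation:
Trace (tracking out):
config = {'y': 26, 'name': 47, 'item': 82}  # -> config = {'y': 26, 'name': 47, 'item': 82}
out = config.pop('name')  # -> out = 47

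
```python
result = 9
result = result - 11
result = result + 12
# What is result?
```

Trace (tracking result):
result = 9  # -> result = 9
result = result - 11  # -> result = -2
result = result + 12  # -> result = 10

Answer: 10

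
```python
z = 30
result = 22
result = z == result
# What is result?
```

Trace (tracking result):
z = 30  # -> z = 30
result = 22  # -> result = 22
result = z == result  # -> result = False

Answer: False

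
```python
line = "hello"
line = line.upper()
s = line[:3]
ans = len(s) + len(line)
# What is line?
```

Answer: 'HELLO'

Derivation:
Trace (tracking line):
line = 'hello'  # -> line = 'hello'
line = line.upper()  # -> line = 'HELLO'
s = line[:3]  # -> s = 'HEL'
ans = len(s) + len(line)  # -> ans = 8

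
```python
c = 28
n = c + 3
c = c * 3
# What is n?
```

Trace (tracking n):
c = 28  # -> c = 28
n = c + 3  # -> n = 31
c = c * 3  # -> c = 84

Answer: 31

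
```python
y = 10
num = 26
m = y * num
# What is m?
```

Trace (tracking m):
y = 10  # -> y = 10
num = 26  # -> num = 26
m = y * num  # -> m = 260

Answer: 260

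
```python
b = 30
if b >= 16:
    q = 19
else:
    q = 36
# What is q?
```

Trace (tracking q):
b = 30  # -> b = 30
if b >= 16:  # condition is True
    q = 19  # -> q = 19

Answer: 19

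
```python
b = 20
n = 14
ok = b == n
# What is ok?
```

Answer: False

Derivation:
Trace (tracking ok):
b = 20  # -> b = 20
n = 14  # -> n = 14
ok = b == n  # -> ok = False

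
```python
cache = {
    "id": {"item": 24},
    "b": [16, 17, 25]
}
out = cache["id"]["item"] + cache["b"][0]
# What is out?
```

Answer: 40

Derivation:
Trace (tracking out):
cache = {'id': {'item': 24}, 'b': [16, 17, 25]}  # -> cache = {'id': {'item': 24}, 'b': [16, 17, 25]}
out = cache['id']['item'] + cache['b'][0]  # -> out = 40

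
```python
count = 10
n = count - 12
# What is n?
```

Answer: -2

Derivation:
Trace (tracking n):
count = 10  # -> count = 10
n = count - 12  # -> n = -2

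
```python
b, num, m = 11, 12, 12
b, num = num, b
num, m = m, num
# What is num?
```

Answer: 12

Derivation:
Trace (tracking num):
b, num, m = (11, 12, 12)  # -> b = 11, num = 12, m = 12
b, num = (num, b)  # -> b = 12, num = 11
num, m = (m, num)  # -> num = 12, m = 11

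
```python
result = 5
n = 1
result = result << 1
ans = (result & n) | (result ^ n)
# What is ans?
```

Trace (tracking ans):
result = 5  # -> result = 5
n = 1  # -> n = 1
result = result << 1  # -> result = 10
ans = result & n | result ^ n  # -> ans = 11

Answer: 11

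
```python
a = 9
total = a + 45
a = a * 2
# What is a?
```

Trace (tracking a):
a = 9  # -> a = 9
total = a + 45  # -> total = 54
a = a * 2  # -> a = 18

Answer: 18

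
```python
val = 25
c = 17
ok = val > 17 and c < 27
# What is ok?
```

Answer: True

Derivation:
Trace (tracking ok):
val = 25  # -> val = 25
c = 17  # -> c = 17
ok = val > 17 and c < 27  # -> ok = True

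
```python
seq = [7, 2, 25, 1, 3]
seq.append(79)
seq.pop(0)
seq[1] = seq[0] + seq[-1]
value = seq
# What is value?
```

Trace (tracking value):
seq = [7, 2, 25, 1, 3]  # -> seq = [7, 2, 25, 1, 3]
seq.append(79)  # -> seq = [7, 2, 25, 1, 3, 79]
seq.pop(0)  # -> seq = [2, 25, 1, 3, 79]
seq[1] = seq[0] + seq[-1]  # -> seq = [2, 81, 1, 3, 79]
value = seq  # -> value = [2, 81, 1, 3, 79]

Answer: [2, 81, 1, 3, 79]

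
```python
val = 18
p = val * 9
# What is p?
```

Trace (tracking p):
val = 18  # -> val = 18
p = val * 9  # -> p = 162

Answer: 162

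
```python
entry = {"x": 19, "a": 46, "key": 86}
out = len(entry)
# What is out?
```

Trace (tracking out):
entry = {'x': 19, 'a': 46, 'key': 86}  # -> entry = {'x': 19, 'a': 46, 'key': 86}
out = len(entry)  # -> out = 3

Answer: 3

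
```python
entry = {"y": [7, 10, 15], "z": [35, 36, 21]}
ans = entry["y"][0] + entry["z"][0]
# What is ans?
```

Trace (tracking ans):
entry = {'y': [7, 10, 15], 'z': [35, 36, 21]}  # -> entry = {'y': [7, 10, 15], 'z': [35, 36, 21]}
ans = entry['y'][0] + entry['z'][0]  # -> ans = 42

Answer: 42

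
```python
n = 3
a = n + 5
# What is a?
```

Answer: 8

Derivation:
Trace (tracking a):
n = 3  # -> n = 3
a = n + 5  # -> a = 8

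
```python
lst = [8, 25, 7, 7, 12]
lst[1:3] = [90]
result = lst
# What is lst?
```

Answer: [8, 90, 7, 12]

Derivation:
Trace (tracking lst):
lst = [8, 25, 7, 7, 12]  # -> lst = [8, 25, 7, 7, 12]
lst[1:3] = [90]  # -> lst = [8, 90, 7, 12]
result = lst  # -> result = [8, 90, 7, 12]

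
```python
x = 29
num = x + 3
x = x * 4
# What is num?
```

Trace (tracking num):
x = 29  # -> x = 29
num = x + 3  # -> num = 32
x = x * 4  # -> x = 116

Answer: 32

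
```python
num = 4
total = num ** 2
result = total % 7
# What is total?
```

Trace (tracking total):
num = 4  # -> num = 4
total = num ** 2  # -> total = 16
result = total % 7  # -> result = 2

Answer: 16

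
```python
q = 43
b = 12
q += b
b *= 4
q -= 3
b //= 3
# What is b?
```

Answer: 16

Derivation:
Trace (tracking b):
q = 43  # -> q = 43
b = 12  # -> b = 12
q += b  # -> q = 55
b *= 4  # -> b = 48
q -= 3  # -> q = 52
b //= 3  # -> b = 16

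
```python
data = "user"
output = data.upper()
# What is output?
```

Trace (tracking output):
data = 'user'  # -> data = 'user'
output = data.upper()  # -> output = 'USER'

Answer: 'USER'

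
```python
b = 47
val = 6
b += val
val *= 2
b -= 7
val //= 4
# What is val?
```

Trace (tracking val):
b = 47  # -> b = 47
val = 6  # -> val = 6
b += val  # -> b = 53
val *= 2  # -> val = 12
b -= 7  # -> b = 46
val //= 4  # -> val = 3

Answer: 3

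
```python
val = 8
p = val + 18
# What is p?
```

Trace (tracking p):
val = 8  # -> val = 8
p = val + 18  # -> p = 26

Answer: 26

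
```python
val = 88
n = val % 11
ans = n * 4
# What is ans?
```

Answer: 0

Derivation:
Trace (tracking ans):
val = 88  # -> val = 88
n = val % 11  # -> n = 0
ans = n * 4  # -> ans = 0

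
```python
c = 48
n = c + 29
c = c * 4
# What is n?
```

Answer: 77

Derivation:
Trace (tracking n):
c = 48  # -> c = 48
n = c + 29  # -> n = 77
c = c * 4  # -> c = 192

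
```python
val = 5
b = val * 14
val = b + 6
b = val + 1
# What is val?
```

Answer: 76

Derivation:
Trace (tracking val):
val = 5  # -> val = 5
b = val * 14  # -> b = 70
val = b + 6  # -> val = 76
b = val + 1  # -> b = 77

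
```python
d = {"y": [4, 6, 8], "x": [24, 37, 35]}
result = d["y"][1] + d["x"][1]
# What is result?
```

Answer: 43

Derivation:
Trace (tracking result):
d = {'y': [4, 6, 8], 'x': [24, 37, 35]}  # -> d = {'y': [4, 6, 8], 'x': [24, 37, 35]}
result = d['y'][1] + d['x'][1]  # -> result = 43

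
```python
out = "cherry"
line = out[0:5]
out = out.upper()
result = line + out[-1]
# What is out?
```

Answer: 'CHERRY'

Derivation:
Trace (tracking out):
out = 'cherry'  # -> out = 'cherry'
line = out[0:5]  # -> line = 'cherr'
out = out.upper()  # -> out = 'CHERRY'
result = line + out[-1]  # -> result = 'cherrY'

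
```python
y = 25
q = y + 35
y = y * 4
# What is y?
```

Trace (tracking y):
y = 25  # -> y = 25
q = y + 35  # -> q = 60
y = y * 4  # -> y = 100

Answer: 100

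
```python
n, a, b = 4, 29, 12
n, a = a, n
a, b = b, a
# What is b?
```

Answer: 4

Derivation:
Trace (tracking b):
n, a, b = (4, 29, 12)  # -> n = 4, a = 29, b = 12
n, a = (a, n)  # -> n = 29, a = 4
a, b = (b, a)  # -> a = 12, b = 4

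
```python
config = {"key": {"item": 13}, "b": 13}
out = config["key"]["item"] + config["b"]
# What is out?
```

Answer: 26

Derivation:
Trace (tracking out):
config = {'key': {'item': 13}, 'b': 13}  # -> config = {'key': {'item': 13}, 'b': 13}
out = config['key']['item'] + config['b']  # -> out = 26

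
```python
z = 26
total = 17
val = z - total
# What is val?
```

Trace (tracking val):
z = 26  # -> z = 26
total = 17  # -> total = 17
val = z - total  # -> val = 9

Answer: 9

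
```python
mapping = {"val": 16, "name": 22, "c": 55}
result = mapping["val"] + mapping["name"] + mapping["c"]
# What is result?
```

Answer: 93

Derivation:
Trace (tracking result):
mapping = {'val': 16, 'name': 22, 'c': 55}  # -> mapping = {'val': 16, 'name': 22, 'c': 55}
result = mapping['val'] + mapping['name'] + mapping['c']  # -> result = 93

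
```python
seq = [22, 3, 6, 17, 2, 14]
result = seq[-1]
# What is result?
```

Answer: 14

Derivation:
Trace (tracking result):
seq = [22, 3, 6, 17, 2, 14]  # -> seq = [22, 3, 6, 17, 2, 14]
result = seq[-1]  # -> result = 14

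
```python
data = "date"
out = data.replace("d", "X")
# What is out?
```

Answer: 'Xate'

Derivation:
Trace (tracking out):
data = 'date'  # -> data = 'date'
out = data.replace('d', 'X')  # -> out = 'Xate'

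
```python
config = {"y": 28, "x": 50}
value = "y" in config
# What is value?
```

Answer: True

Derivation:
Trace (tracking value):
config = {'y': 28, 'x': 50}  # -> config = {'y': 28, 'x': 50}
value = 'y' in config  # -> value = True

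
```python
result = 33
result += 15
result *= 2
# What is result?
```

Trace (tracking result):
result = 33  # -> result = 33
result += 15  # -> result = 48
result *= 2  # -> result = 96

Answer: 96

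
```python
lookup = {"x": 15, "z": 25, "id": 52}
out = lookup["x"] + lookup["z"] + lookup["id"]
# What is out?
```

Answer: 92

Derivation:
Trace (tracking out):
lookup = {'x': 15, 'z': 25, 'id': 52}  # -> lookup = {'x': 15, 'z': 25, 'id': 52}
out = lookup['x'] + lookup['z'] + lookup['id']  # -> out = 92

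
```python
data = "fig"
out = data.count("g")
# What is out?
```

Trace (tracking out):
data = 'fig'  # -> data = 'fig'
out = data.count('g')  # -> out = 1

Answer: 1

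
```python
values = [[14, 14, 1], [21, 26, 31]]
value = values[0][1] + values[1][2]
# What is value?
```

Answer: 45

Derivation:
Trace (tracking value):
values = [[14, 14, 1], [21, 26, 31]]  # -> values = [[14, 14, 1], [21, 26, 31]]
value = values[0][1] + values[1][2]  # -> value = 45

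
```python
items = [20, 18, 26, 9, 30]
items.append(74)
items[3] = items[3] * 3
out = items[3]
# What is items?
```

Trace (tracking items):
items = [20, 18, 26, 9, 30]  # -> items = [20, 18, 26, 9, 30]
items.append(74)  # -> items = [20, 18, 26, 9, 30, 74]
items[3] = items[3] * 3  # -> items = [20, 18, 26, 27, 30, 74]
out = items[3]  # -> out = 27

Answer: [20, 18, 26, 27, 30, 74]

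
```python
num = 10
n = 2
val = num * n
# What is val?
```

Answer: 20

Derivation:
Trace (tracking val):
num = 10  # -> num = 10
n = 2  # -> n = 2
val = num * n  # -> val = 20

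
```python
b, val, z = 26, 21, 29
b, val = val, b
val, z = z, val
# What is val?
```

Answer: 29

Derivation:
Trace (tracking val):
b, val, z = (26, 21, 29)  # -> b = 26, val = 21, z = 29
b, val = (val, b)  # -> b = 21, val = 26
val, z = (z, val)  # -> val = 29, z = 26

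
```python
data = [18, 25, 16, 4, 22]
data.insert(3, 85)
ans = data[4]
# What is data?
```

Answer: [18, 25, 16, 85, 4, 22]

Derivation:
Trace (tracking data):
data = [18, 25, 16, 4, 22]  # -> data = [18, 25, 16, 4, 22]
data.insert(3, 85)  # -> data = [18, 25, 16, 85, 4, 22]
ans = data[4]  # -> ans = 4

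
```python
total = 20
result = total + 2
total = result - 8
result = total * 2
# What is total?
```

Trace (tracking total):
total = 20  # -> total = 20
result = total + 2  # -> result = 22
total = result - 8  # -> total = 14
result = total * 2  # -> result = 28

Answer: 14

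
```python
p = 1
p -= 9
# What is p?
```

Trace (tracking p):
p = 1  # -> p = 1
p -= 9  # -> p = -8

Answer: -8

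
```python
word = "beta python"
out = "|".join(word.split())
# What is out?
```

Trace (tracking out):
word = 'beta python'  # -> word = 'beta python'
out = '|'.join(word.split())  # -> out = 'beta|python'

Answer: 'beta|python'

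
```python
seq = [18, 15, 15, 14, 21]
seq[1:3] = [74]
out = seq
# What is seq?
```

Trace (tracking seq):
seq = [18, 15, 15, 14, 21]  # -> seq = [18, 15, 15, 14, 21]
seq[1:3] = [74]  # -> seq = [18, 74, 14, 21]
out = seq  # -> out = [18, 74, 14, 21]

Answer: [18, 74, 14, 21]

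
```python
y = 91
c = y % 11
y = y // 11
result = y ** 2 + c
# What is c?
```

Trace (tracking c):
y = 91  # -> y = 91
c = y % 11  # -> c = 3
y = y // 11  # -> y = 8
result = y ** 2 + c  # -> result = 67

Answer: 3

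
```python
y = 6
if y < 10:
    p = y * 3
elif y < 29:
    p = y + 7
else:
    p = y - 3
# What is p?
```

Answer: 18

Derivation:
Trace (tracking p):
y = 6  # -> y = 6
if y < 10:  # condition is True
    p = y * 3  # -> p = 18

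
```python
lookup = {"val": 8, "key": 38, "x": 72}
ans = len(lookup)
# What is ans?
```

Answer: 3

Derivation:
Trace (tracking ans):
lookup = {'val': 8, 'key': 38, 'x': 72}  # -> lookup = {'val': 8, 'key': 38, 'x': 72}
ans = len(lookup)  # -> ans = 3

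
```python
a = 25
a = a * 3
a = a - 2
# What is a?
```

Answer: 73

Derivation:
Trace (tracking a):
a = 25  # -> a = 25
a = a * 3  # -> a = 75
a = a - 2  # -> a = 73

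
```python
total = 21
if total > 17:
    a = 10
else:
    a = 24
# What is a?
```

Trace (tracking a):
total = 21  # -> total = 21
if total > 17:  # condition is True
    a = 10  # -> a = 10

Answer: 10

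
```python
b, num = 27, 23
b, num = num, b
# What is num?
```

Trace (tracking num):
b, num = (27, 23)  # -> b = 27, num = 23
b, num = (num, b)  # -> b = 23, num = 27

Answer: 27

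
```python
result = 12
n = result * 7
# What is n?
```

Trace (tracking n):
result = 12  # -> result = 12
n = result * 7  # -> n = 84

Answer: 84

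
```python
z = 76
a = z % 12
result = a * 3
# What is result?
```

Answer: 12

Derivation:
Trace (tracking result):
z = 76  # -> z = 76
a = z % 12  # -> a = 4
result = a * 3  # -> result = 12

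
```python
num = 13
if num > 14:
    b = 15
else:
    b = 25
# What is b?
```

Trace (tracking b):
num = 13  # -> num = 13
if num > 14:  # condition is False
else:
    b = 25  # -> b = 25

Answer: 25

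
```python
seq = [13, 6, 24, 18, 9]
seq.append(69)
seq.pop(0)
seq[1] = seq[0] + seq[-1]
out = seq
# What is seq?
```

Trace (tracking seq):
seq = [13, 6, 24, 18, 9]  # -> seq = [13, 6, 24, 18, 9]
seq.append(69)  # -> seq = [13, 6, 24, 18, 9, 69]
seq.pop(0)  # -> seq = [6, 24, 18, 9, 69]
seq[1] = seq[0] + seq[-1]  # -> seq = [6, 75, 18, 9, 69]
out = seq  # -> out = [6, 75, 18, 9, 69]

Answer: [6, 75, 18, 9, 69]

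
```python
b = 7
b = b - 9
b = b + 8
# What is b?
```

Answer: 6

Derivation:
Trace (tracking b):
b = 7  # -> b = 7
b = b - 9  # -> b = -2
b = b + 8  # -> b = 6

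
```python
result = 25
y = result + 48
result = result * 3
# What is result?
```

Trace (tracking result):
result = 25  # -> result = 25
y = result + 48  # -> y = 73
result = result * 3  # -> result = 75

Answer: 75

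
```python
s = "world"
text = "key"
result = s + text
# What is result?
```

Trace (tracking result):
s = 'world'  # -> s = 'world'
text = 'key'  # -> text = 'key'
result = s + text  # -> result = 'worldkey'

Answer: 'worldkey'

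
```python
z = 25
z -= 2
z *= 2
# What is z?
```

Trace (tracking z):
z = 25  # -> z = 25
z -= 2  # -> z = 23
z *= 2  # -> z = 46

Answer: 46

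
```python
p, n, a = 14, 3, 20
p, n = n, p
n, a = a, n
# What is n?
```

Answer: 20

Derivation:
Trace (tracking n):
p, n, a = (14, 3, 20)  # -> p = 14, n = 3, a = 20
p, n = (n, p)  # -> p = 3, n = 14
n, a = (a, n)  # -> n = 20, a = 14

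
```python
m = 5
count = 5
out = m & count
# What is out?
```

Answer: 5

Derivation:
Trace (tracking out):
m = 5  # -> m = 5
count = 5  # -> count = 5
out = m & count  # -> out = 5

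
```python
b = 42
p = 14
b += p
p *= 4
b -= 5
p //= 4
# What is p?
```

Trace (tracking p):
b = 42  # -> b = 42
p = 14  # -> p = 14
b += p  # -> b = 56
p *= 4  # -> p = 56
b -= 5  # -> b = 51
p //= 4  # -> p = 14

Answer: 14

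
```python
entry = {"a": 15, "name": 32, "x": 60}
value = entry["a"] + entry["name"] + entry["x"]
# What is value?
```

Trace (tracking value):
entry = {'a': 15, 'name': 32, 'x': 60}  # -> entry = {'a': 15, 'name': 32, 'x': 60}
value = entry['a'] + entry['name'] + entry['x']  # -> value = 107

Answer: 107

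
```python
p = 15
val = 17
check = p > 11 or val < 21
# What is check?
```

Trace (tracking check):
p = 15  # -> p = 15
val = 17  # -> val = 17
check = p > 11 or val < 21  # -> check = True

Answer: True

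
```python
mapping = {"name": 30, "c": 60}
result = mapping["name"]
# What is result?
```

Answer: 30

Derivation:
Trace (tracking result):
mapping = {'name': 30, 'c': 60}  # -> mapping = {'name': 30, 'c': 60}
result = mapping['name']  # -> result = 30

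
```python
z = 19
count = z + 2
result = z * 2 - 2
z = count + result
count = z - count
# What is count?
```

Trace (tracking count):
z = 19  # -> z = 19
count = z + 2  # -> count = 21
result = z * 2 - 2  # -> result = 36
z = count + result  # -> z = 57
count = z - count  # -> count = 36

Answer: 36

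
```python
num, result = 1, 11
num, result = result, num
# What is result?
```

Answer: 1

Derivation:
Trace (tracking result):
num, result = (1, 11)  # -> num = 1, result = 11
num, result = (result, num)  # -> num = 11, result = 1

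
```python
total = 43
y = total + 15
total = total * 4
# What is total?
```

Answer: 172

Derivation:
Trace (tracking total):
total = 43  # -> total = 43
y = total + 15  # -> y = 58
total = total * 4  # -> total = 172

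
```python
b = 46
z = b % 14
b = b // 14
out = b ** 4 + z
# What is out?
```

Trace (tracking out):
b = 46  # -> b = 46
z = b % 14  # -> z = 4
b = b // 14  # -> b = 3
out = b ** 4 + z  # -> out = 85

Answer: 85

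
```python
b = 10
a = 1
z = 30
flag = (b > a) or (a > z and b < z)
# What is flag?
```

Trace (tracking flag):
b = 10  # -> b = 10
a = 1  # -> a = 1
z = 30  # -> z = 30
flag = b > a or (a > z and b < z)  # -> flag = True

Answer: True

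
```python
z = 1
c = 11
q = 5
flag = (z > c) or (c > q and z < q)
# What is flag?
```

Answer: True

Derivation:
Trace (tracking flag):
z = 1  # -> z = 1
c = 11  # -> c = 11
q = 5  # -> q = 5
flag = z > c or (c > q and z < q)  # -> flag = True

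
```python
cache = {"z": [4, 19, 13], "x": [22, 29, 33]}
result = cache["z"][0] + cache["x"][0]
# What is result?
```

Trace (tracking result):
cache = {'z': [4, 19, 13], 'x': [22, 29, 33]}  # -> cache = {'z': [4, 19, 13], 'x': [22, 29, 33]}
result = cache['z'][0] + cache['x'][0]  # -> result = 26

Answer: 26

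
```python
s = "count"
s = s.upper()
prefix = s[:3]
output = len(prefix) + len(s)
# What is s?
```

Trace (tracking s):
s = 'count'  # -> s = 'count'
s = s.upper()  # -> s = 'COUNT'
prefix = s[:3]  # -> prefix = 'COU'
output = len(prefix) + len(s)  # -> output = 8

Answer: 'COUNT'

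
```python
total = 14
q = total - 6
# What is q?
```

Answer: 8

Derivation:
Trace (tracking q):
total = 14  # -> total = 14
q = total - 6  # -> q = 8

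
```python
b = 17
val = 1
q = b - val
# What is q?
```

Answer: 16

Derivation:
Trace (tracking q):
b = 17  # -> b = 17
val = 1  # -> val = 1
q = b - val  # -> q = 16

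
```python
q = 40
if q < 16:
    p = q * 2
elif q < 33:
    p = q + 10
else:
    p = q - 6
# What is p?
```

Trace (tracking p):
q = 40  # -> q = 40
if q < 16:  # condition is False
elif q < 33:  # condition is False
else:
    p = q - 6  # -> p = 34

Answer: 34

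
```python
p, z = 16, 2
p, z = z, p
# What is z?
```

Trace (tracking z):
p, z = (16, 2)  # -> p = 16, z = 2
p, z = (z, p)  # -> p = 2, z = 16

Answer: 16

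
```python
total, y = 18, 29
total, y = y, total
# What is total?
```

Trace (tracking total):
total, y = (18, 29)  # -> total = 18, y = 29
total, y = (y, total)  # -> total = 29, y = 18

Answer: 29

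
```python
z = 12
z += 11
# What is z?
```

Answer: 23

Derivation:
Trace (tracking z):
z = 12  # -> z = 12
z += 11  # -> z = 23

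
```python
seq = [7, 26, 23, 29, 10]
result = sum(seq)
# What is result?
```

Answer: 95

Derivation:
Trace (tracking result):
seq = [7, 26, 23, 29, 10]  # -> seq = [7, 26, 23, 29, 10]
result = sum(seq)  # -> result = 95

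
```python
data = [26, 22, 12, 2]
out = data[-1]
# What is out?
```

Answer: 2

Derivation:
Trace (tracking out):
data = [26, 22, 12, 2]  # -> data = [26, 22, 12, 2]
out = data[-1]  # -> out = 2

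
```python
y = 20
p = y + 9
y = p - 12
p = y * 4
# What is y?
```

Answer: 17

Derivation:
Trace (tracking y):
y = 20  # -> y = 20
p = y + 9  # -> p = 29
y = p - 12  # -> y = 17
p = y * 4  # -> p = 68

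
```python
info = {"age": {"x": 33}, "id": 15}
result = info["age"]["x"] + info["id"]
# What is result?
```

Trace (tracking result):
info = {'age': {'x': 33}, 'id': 15}  # -> info = {'age': {'x': 33}, 'id': 15}
result = info['age']['x'] + info['id']  # -> result = 48

Answer: 48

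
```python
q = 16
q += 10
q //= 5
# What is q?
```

Trace (tracking q):
q = 16  # -> q = 16
q += 10  # -> q = 26
q //= 5  # -> q = 5

Answer: 5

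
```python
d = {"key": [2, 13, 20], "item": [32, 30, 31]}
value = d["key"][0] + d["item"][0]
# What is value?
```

Trace (tracking value):
d = {'key': [2, 13, 20], 'item': [32, 30, 31]}  # -> d = {'key': [2, 13, 20], 'item': [32, 30, 31]}
value = d['key'][0] + d['item'][0]  # -> value = 34

Answer: 34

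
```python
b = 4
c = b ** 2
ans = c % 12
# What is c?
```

Answer: 16

Derivation:
Trace (tracking c):
b = 4  # -> b = 4
c = b ** 2  # -> c = 16
ans = c % 12  # -> ans = 4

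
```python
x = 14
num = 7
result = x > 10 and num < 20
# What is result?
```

Answer: True

Derivation:
Trace (tracking result):
x = 14  # -> x = 14
num = 7  # -> num = 7
result = x > 10 and num < 20  # -> result = True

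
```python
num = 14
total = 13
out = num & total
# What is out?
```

Trace (tracking out):
num = 14  # -> num = 14
total = 13  # -> total = 13
out = num & total  # -> out = 12

Answer: 12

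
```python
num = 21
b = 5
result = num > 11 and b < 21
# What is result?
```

Trace (tracking result):
num = 21  # -> num = 21
b = 5  # -> b = 5
result = num > 11 and b < 21  # -> result = True

Answer: True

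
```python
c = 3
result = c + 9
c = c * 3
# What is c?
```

Answer: 9

Derivation:
Trace (tracking c):
c = 3  # -> c = 3
result = c + 9  # -> result = 12
c = c * 3  # -> c = 9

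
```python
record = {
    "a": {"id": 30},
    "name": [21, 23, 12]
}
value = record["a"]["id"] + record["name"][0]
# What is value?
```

Answer: 51

Derivation:
Trace (tracking value):
record = {'a': {'id': 30}, 'name': [21, 23, 12]}  # -> record = {'a': {'id': 30}, 'name': [21, 23, 12]}
value = record['a']['id'] + record['name'][0]  # -> value = 51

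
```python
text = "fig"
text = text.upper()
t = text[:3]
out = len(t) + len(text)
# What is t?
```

Trace (tracking t):
text = 'fig'  # -> text = 'fig'
text = text.upper()  # -> text = 'FIG'
t = text[:3]  # -> t = 'FIG'
out = len(t) + len(text)  # -> out = 6

Answer: 'FIG'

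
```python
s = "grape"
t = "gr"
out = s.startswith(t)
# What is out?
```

Answer: True

Derivation:
Trace (tracking out):
s = 'grape'  # -> s = 'grape'
t = 'gr'  # -> t = 'gr'
out = s.startswith(t)  # -> out = True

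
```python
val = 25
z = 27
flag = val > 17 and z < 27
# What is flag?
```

Trace (tracking flag):
val = 25  # -> val = 25
z = 27  # -> z = 27
flag = val > 17 and z < 27  # -> flag = False

Answer: False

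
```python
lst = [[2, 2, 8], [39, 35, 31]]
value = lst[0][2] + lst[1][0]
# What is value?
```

Trace (tracking value):
lst = [[2, 2, 8], [39, 35, 31]]  # -> lst = [[2, 2, 8], [39, 35, 31]]
value = lst[0][2] + lst[1][0]  # -> value = 47

Answer: 47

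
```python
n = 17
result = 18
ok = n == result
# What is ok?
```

Trace (tracking ok):
n = 17  # -> n = 17
result = 18  # -> result = 18
ok = n == result  # -> ok = False

Answer: False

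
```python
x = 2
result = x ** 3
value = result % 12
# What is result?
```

Trace (tracking result):
x = 2  # -> x = 2
result = x ** 3  # -> result = 8
value = result % 12  # -> value = 8

Answer: 8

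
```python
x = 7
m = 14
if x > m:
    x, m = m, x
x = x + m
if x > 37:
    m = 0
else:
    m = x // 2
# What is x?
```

Answer: 21

Derivation:
Trace (tracking x):
x = 7  # -> x = 7
m = 14  # -> m = 14
if x > m:  # condition is False
x = x + m  # -> x = 21
if x > 37:  # condition is False
else:
    m = x // 2  # -> m = 10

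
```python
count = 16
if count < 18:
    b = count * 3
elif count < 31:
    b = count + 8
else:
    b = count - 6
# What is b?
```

Answer: 48

Derivation:
Trace (tracking b):
count = 16  # -> count = 16
if count < 18:  # condition is True
    b = count * 3  # -> b = 48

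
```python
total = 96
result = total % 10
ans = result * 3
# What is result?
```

Answer: 6

Derivation:
Trace (tracking result):
total = 96  # -> total = 96
result = total % 10  # -> result = 6
ans = result * 3  # -> ans = 18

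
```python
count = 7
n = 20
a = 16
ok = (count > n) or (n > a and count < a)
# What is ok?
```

Trace (tracking ok):
count = 7  # -> count = 7
n = 20  # -> n = 20
a = 16  # -> a = 16
ok = count > n or (n > a and count < a)  # -> ok = True

Answer: True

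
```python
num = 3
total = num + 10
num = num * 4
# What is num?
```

Answer: 12

Derivation:
Trace (tracking num):
num = 3  # -> num = 3
total = num + 10  # -> total = 13
num = num * 4  # -> num = 12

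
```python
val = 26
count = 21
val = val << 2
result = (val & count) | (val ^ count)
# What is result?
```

Answer: 125

Derivation:
Trace (tracking result):
val = 26  # -> val = 26
count = 21  # -> count = 21
val = val << 2  # -> val = 104
result = val & count | val ^ count  # -> result = 125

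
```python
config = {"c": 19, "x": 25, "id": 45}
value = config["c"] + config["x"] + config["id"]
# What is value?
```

Answer: 89

Derivation:
Trace (tracking value):
config = {'c': 19, 'x': 25, 'id': 45}  # -> config = {'c': 19, 'x': 25, 'id': 45}
value = config['c'] + config['x'] + config['id']  # -> value = 89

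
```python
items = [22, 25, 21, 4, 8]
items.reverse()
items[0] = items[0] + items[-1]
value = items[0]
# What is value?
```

Trace (tracking value):
items = [22, 25, 21, 4, 8]  # -> items = [22, 25, 21, 4, 8]
items.reverse()  # -> items = [8, 4, 21, 25, 22]
items[0] = items[0] + items[-1]  # -> items = [30, 4, 21, 25, 22]
value = items[0]  # -> value = 30

Answer: 30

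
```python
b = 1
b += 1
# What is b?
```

Answer: 2

Derivation:
Trace (tracking b):
b = 1  # -> b = 1
b += 1  # -> b = 2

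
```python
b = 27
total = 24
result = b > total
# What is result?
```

Answer: True

Derivation:
Trace (tracking result):
b = 27  # -> b = 27
total = 24  # -> total = 24
result = b > total  # -> result = True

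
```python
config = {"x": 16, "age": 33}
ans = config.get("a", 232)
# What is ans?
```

Answer: 232

Derivation:
Trace (tracking ans):
config = {'x': 16, 'age': 33}  # -> config = {'x': 16, 'age': 33}
ans = config.get('a', 232)  # -> ans = 232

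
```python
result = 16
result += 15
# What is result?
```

Trace (tracking result):
result = 16  # -> result = 16
result += 15  # -> result = 31

Answer: 31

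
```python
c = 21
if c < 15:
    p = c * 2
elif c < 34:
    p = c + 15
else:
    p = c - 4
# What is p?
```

Trace (tracking p):
c = 21  # -> c = 21
if c < 15:  # condition is False
elif c < 34:  # condition is True
    p = c + 15  # -> p = 36

Answer: 36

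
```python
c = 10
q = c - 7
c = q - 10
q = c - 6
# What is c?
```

Trace (tracking c):
c = 10  # -> c = 10
q = c - 7  # -> q = 3
c = q - 10  # -> c = -7
q = c - 6  # -> q = -13

Answer: -7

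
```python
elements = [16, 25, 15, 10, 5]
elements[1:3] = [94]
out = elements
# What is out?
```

Answer: [16, 94, 10, 5]

Derivation:
Trace (tracking out):
elements = [16, 25, 15, 10, 5]  # -> elements = [16, 25, 15, 10, 5]
elements[1:3] = [94]  # -> elements = [16, 94, 10, 5]
out = elements  # -> out = [16, 94, 10, 5]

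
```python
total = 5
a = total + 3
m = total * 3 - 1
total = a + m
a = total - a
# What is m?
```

Answer: 14

Derivation:
Trace (tracking m):
total = 5  # -> total = 5
a = total + 3  # -> a = 8
m = total * 3 - 1  # -> m = 14
total = a + m  # -> total = 22
a = total - a  # -> a = 14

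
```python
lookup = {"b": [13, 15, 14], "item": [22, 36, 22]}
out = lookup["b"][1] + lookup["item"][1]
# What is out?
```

Answer: 51

Derivation:
Trace (tracking out):
lookup = {'b': [13, 15, 14], 'item': [22, 36, 22]}  # -> lookup = {'b': [13, 15, 14], 'item': [22, 36, 22]}
out = lookup['b'][1] + lookup['item'][1]  # -> out = 51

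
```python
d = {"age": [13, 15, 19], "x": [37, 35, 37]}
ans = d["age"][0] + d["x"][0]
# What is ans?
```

Answer: 50

Derivation:
Trace (tracking ans):
d = {'age': [13, 15, 19], 'x': [37, 35, 37]}  # -> d = {'age': [13, 15, 19], 'x': [37, 35, 37]}
ans = d['age'][0] + d['x'][0]  # -> ans = 50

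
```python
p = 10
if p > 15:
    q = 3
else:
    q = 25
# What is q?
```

Trace (tracking q):
p = 10  # -> p = 10
if p > 15:  # condition is False
else:
    q = 25  # -> q = 25

Answer: 25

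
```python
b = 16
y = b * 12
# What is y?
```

Answer: 192

Derivation:
Trace (tracking y):
b = 16  # -> b = 16
y = b * 12  # -> y = 192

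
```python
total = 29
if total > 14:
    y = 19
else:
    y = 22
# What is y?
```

Trace (tracking y):
total = 29  # -> total = 29
if total > 14:  # condition is True
    y = 19  # -> y = 19

Answer: 19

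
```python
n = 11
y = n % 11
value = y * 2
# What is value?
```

Answer: 0

Derivation:
Trace (tracking value):
n = 11  # -> n = 11
y = n % 11  # -> y = 0
value = y * 2  # -> value = 0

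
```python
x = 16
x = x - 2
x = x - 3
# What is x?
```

Trace (tracking x):
x = 16  # -> x = 16
x = x - 2  # -> x = 14
x = x - 3  # -> x = 11

Answer: 11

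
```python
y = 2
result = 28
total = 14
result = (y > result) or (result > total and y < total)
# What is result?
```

Trace (tracking result):
y = 2  # -> y = 2
result = 28  # -> result = 28
total = 14  # -> total = 14
result = y > result or (result > total and y < total)  # -> result = True

Answer: True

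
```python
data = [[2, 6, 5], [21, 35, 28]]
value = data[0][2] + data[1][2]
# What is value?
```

Trace (tracking value):
data = [[2, 6, 5], [21, 35, 28]]  # -> data = [[2, 6, 5], [21, 35, 28]]
value = data[0][2] + data[1][2]  # -> value = 33

Answer: 33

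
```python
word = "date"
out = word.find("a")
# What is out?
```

Trace (tracking out):
word = 'date'  # -> word = 'date'
out = word.find('a')  # -> out = 1

Answer: 1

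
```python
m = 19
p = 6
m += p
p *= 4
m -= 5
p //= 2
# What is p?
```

Trace (tracking p):
m = 19  # -> m = 19
p = 6  # -> p = 6
m += p  # -> m = 25
p *= 4  # -> p = 24
m -= 5  # -> m = 20
p //= 2  # -> p = 12

Answer: 12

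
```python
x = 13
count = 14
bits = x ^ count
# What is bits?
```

Answer: 3

Derivation:
Trace (tracking bits):
x = 13  # -> x = 13
count = 14  # -> count = 14
bits = x ^ count  # -> bits = 3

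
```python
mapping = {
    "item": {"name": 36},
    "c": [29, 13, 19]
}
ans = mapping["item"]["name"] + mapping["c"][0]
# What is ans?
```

Answer: 65

Derivation:
Trace (tracking ans):
mapping = {'item': {'name': 36}, 'c': [29, 13, 19]}  # -> mapping = {'item': {'name': 36}, 'c': [29, 13, 19]}
ans = mapping['item']['name'] + mapping['c'][0]  # -> ans = 65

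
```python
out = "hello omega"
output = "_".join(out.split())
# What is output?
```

Trace (tracking output):
out = 'hello omega'  # -> out = 'hello omega'
output = '_'.join(out.split())  # -> output = 'hello_omega'

Answer: 'hello_omega'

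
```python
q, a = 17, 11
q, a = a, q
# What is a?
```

Trace (tracking a):
q, a = (17, 11)  # -> q = 17, a = 11
q, a = (a, q)  # -> q = 11, a = 17

Answer: 17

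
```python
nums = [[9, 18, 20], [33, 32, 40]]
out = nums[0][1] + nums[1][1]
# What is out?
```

Answer: 50

Derivation:
Trace (tracking out):
nums = [[9, 18, 20], [33, 32, 40]]  # -> nums = [[9, 18, 20], [33, 32, 40]]
out = nums[0][1] + nums[1][1]  # -> out = 50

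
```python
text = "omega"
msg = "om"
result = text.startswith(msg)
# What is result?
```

Trace (tracking result):
text = 'omega'  # -> text = 'omega'
msg = 'om'  # -> msg = 'om'
result = text.startswith(msg)  # -> result = True

Answer: True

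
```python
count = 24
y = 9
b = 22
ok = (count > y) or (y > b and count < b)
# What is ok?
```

Trace (tracking ok):
count = 24  # -> count = 24
y = 9  # -> y = 9
b = 22  # -> b = 22
ok = count > y or (y > b and count < b)  # -> ok = True

Answer: True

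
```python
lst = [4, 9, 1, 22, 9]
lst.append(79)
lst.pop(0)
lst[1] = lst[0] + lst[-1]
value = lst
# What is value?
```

Answer: [9, 88, 22, 9, 79]

Derivation:
Trace (tracking value):
lst = [4, 9, 1, 22, 9]  # -> lst = [4, 9, 1, 22, 9]
lst.append(79)  # -> lst = [4, 9, 1, 22, 9, 79]
lst.pop(0)  # -> lst = [9, 1, 22, 9, 79]
lst[1] = lst[0] + lst[-1]  # -> lst = [9, 88, 22, 9, 79]
value = lst  # -> value = [9, 88, 22, 9, 79]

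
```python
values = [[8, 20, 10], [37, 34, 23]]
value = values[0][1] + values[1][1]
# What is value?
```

Answer: 54

Derivation:
Trace (tracking value):
values = [[8, 20, 10], [37, 34, 23]]  # -> values = [[8, 20, 10], [37, 34, 23]]
value = values[0][1] + values[1][1]  # -> value = 54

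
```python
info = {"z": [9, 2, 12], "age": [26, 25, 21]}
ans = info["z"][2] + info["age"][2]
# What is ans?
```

Answer: 33

Derivation:
Trace (tracking ans):
info = {'z': [9, 2, 12], 'age': [26, 25, 21]}  # -> info = {'z': [9, 2, 12], 'age': [26, 25, 21]}
ans = info['z'][2] + info['age'][2]  # -> ans = 33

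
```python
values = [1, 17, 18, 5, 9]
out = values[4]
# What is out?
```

Answer: 9

Derivation:
Trace (tracking out):
values = [1, 17, 18, 5, 9]  # -> values = [1, 17, 18, 5, 9]
out = values[4]  # -> out = 9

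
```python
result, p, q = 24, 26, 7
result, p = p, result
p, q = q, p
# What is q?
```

Trace (tracking q):
result, p, q = (24, 26, 7)  # -> result = 24, p = 26, q = 7
result, p = (p, result)  # -> result = 26, p = 24
p, q = (q, p)  # -> p = 7, q = 24

Answer: 24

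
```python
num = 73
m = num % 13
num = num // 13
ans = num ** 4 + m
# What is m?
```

Trace (tracking m):
num = 73  # -> num = 73
m = num % 13  # -> m = 8
num = num // 13  # -> num = 5
ans = num ** 4 + m  # -> ans = 633

Answer: 8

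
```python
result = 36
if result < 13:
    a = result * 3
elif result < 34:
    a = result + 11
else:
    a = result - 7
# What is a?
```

Trace (tracking a):
result = 36  # -> result = 36
if result < 13:  # condition is False
elif result < 34:  # condition is False
else:
    a = result - 7  # -> a = 29

Answer: 29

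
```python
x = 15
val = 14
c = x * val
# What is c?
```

Answer: 210

Derivation:
Trace (tracking c):
x = 15  # -> x = 15
val = 14  # -> val = 14
c = x * val  # -> c = 210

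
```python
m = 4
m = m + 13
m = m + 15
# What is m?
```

Answer: 32

Derivation:
Trace (tracking m):
m = 4  # -> m = 4
m = m + 13  # -> m = 17
m = m + 15  # -> m = 32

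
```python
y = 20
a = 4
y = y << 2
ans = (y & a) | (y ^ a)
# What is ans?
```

Trace (tracking ans):
y = 20  # -> y = 20
a = 4  # -> a = 4
y = y << 2  # -> y = 80
ans = y & a | y ^ a  # -> ans = 84

Answer: 84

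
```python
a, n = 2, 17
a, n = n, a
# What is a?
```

Answer: 17

Derivation:
Trace (tracking a):
a, n = (2, 17)  # -> a = 2, n = 17
a, n = (n, a)  # -> a = 17, n = 2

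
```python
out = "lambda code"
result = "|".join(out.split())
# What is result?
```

Trace (tracking result):
out = 'lambda code'  # -> out = 'lambda code'
result = '|'.join(out.split())  # -> result = 'lambda|code'

Answer: 'lambda|code'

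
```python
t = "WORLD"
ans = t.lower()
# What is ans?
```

Trace (tracking ans):
t = 'WORLD'  # -> t = 'WORLD'
ans = t.lower()  # -> ans = 'world'

Answer: 'world'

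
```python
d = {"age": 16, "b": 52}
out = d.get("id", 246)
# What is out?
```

Answer: 246

Derivation:
Trace (tracking out):
d = {'age': 16, 'b': 52}  # -> d = {'age': 16, 'b': 52}
out = d.get('id', 246)  # -> out = 246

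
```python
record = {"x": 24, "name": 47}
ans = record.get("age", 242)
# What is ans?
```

Answer: 242

Derivation:
Trace (tracking ans):
record = {'x': 24, 'name': 47}  # -> record = {'x': 24, 'name': 47}
ans = record.get('age', 242)  # -> ans = 242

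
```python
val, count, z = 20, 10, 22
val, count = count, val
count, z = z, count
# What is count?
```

Trace (tracking count):
val, count, z = (20, 10, 22)  # -> val = 20, count = 10, z = 22
val, count = (count, val)  # -> val = 10, count = 20
count, z = (z, count)  # -> count = 22, z = 20

Answer: 22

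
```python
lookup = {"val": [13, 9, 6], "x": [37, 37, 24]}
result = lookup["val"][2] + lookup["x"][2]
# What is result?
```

Answer: 30

Derivation:
Trace (tracking result):
lookup = {'val': [13, 9, 6], 'x': [37, 37, 24]}  # -> lookup = {'val': [13, 9, 6], 'x': [37, 37, 24]}
result = lookup['val'][2] + lookup['x'][2]  # -> result = 30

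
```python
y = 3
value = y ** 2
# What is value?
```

Answer: 9

Derivation:
Trace (tracking value):
y = 3  # -> y = 3
value = y ** 2  # -> value = 9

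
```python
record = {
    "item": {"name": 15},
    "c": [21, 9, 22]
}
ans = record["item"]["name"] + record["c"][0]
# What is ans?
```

Trace (tracking ans):
record = {'item': {'name': 15}, 'c': [21, 9, 22]}  # -> record = {'item': {'name': 15}, 'c': [21, 9, 22]}
ans = record['item']['name'] + record['c'][0]  # -> ans = 36

Answer: 36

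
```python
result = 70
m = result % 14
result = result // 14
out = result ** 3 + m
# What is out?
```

Trace (tracking out):
result = 70  # -> result = 70
m = result % 14  # -> m = 0
result = result // 14  # -> result = 5
out = result ** 3 + m  # -> out = 125

Answer: 125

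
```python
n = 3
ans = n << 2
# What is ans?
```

Trace (tracking ans):
n = 3  # -> n = 3
ans = n << 2  # -> ans = 12

Answer: 12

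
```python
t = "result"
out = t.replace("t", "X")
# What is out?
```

Trace (tracking out):
t = 'result'  # -> t = 'result'
out = t.replace('t', 'X')  # -> out = 'resulX'

Answer: 'resulX'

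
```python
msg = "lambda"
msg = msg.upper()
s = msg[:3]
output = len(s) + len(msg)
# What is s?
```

Trace (tracking s):
msg = 'lambda'  # -> msg = 'lambda'
msg = msg.upper()  # -> msg = 'LAMBDA'
s = msg[:3]  # -> s = 'LAM'
output = len(s) + len(msg)  # -> output = 9

Answer: 'LAM'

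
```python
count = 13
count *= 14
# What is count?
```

Answer: 182

Derivation:
Trace (tracking count):
count = 13  # -> count = 13
count *= 14  # -> count = 182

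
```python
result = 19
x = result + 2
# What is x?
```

Trace (tracking x):
result = 19  # -> result = 19
x = result + 2  # -> x = 21

Answer: 21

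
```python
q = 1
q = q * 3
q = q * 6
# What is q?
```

Trace (tracking q):
q = 1  # -> q = 1
q = q * 3  # -> q = 3
q = q * 6  # -> q = 18

Answer: 18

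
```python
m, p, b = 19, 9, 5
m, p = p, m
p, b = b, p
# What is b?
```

Trace (tracking b):
m, p, b = (19, 9, 5)  # -> m = 19, p = 9, b = 5
m, p = (p, m)  # -> m = 9, p = 19
p, b = (b, p)  # -> p = 5, b = 19

Answer: 19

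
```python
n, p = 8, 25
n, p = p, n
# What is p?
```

Trace (tracking p):
n, p = (8, 25)  # -> n = 8, p = 25
n, p = (p, n)  # -> n = 25, p = 8

Answer: 8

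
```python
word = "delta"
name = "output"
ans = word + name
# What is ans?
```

Answer: 'deltaoutput'

Derivation:
Trace (tracking ans):
word = 'delta'  # -> word = 'delta'
name = 'output'  # -> name = 'output'
ans = word + name  # -> ans = 'deltaoutput'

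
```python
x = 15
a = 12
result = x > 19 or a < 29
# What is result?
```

Answer: True

Derivation:
Trace (tracking result):
x = 15  # -> x = 15
a = 12  # -> a = 12
result = x > 19 or a < 29  # -> result = True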